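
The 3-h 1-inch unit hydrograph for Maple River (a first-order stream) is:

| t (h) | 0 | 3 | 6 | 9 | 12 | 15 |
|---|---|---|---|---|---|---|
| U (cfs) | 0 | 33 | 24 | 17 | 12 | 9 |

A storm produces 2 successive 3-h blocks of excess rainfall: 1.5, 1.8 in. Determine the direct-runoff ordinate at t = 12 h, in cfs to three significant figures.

By discrete convolution, Q_j = Σ (P_i / 1 in) · U_{j−i}.
At t = 12 h (j=4): Q = (1.5/1)·12 + (1.8/1)·17 = 48.6 cfs.

Q ≈ 48.6 cfs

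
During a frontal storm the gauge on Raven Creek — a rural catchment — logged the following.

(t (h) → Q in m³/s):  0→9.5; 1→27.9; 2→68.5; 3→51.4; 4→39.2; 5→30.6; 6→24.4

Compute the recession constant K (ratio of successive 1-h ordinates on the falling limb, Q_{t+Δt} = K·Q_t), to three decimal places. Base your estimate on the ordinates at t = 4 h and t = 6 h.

K ≈ 0.789

Using the recession-limb readings at t = 4 h and t = 6 h: Q falls from 39.2 to 24.4 m³/s over 2 intervals.
K = (Q₂/Q₁)^(1/2) = (24.4/39.2)^(1/2) = 0.789.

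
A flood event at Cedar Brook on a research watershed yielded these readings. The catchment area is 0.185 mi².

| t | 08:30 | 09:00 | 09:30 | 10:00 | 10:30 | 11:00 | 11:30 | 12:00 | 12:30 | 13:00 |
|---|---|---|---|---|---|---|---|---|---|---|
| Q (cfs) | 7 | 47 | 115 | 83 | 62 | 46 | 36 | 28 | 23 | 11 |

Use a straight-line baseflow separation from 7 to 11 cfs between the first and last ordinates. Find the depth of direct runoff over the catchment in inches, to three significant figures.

Direct runoff: 0.00, 39.56, 107.11, 74.67, 53.22, 36.78, 26.33, 17.89, 12.44, 0.00 cfs; ΣQ_DR = 368.0 cfs.
V = ΣQ_DR · Δt = 368.0 × 1800 s = 6.624 × 10^5 ft³.
Over A = 0.185 mi², depth = V / A = 1.54 in.

d ≈ 1.54 in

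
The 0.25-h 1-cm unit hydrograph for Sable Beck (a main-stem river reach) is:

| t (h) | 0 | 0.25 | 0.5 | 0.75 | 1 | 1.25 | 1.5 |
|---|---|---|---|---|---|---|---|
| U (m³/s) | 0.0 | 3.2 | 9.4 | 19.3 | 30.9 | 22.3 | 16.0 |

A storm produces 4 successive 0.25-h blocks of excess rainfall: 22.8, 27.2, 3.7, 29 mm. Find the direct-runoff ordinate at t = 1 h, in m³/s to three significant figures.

By discrete convolution, Q_j = Σ (P_i / 10 mm) · U_{j−i}.
At t = 1 h (j=4): Q = (22.8/10)·30.9 + (27.2/10)·19.3 + (3.7/10)·9.4 + (29/10)·3.2 = 136 m³/s.

Q ≈ 136 m³/s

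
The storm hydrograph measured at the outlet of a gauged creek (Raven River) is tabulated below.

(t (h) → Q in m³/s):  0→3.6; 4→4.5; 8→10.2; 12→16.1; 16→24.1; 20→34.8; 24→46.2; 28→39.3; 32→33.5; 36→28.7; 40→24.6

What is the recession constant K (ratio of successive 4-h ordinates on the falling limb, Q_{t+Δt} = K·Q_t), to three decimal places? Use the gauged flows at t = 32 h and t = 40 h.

Using the recession-limb readings at t = 32 h and t = 40 h: Q falls from 33.5 to 24.6 m³/s over 2 intervals.
K = (Q₂/Q₁)^(1/2) = (24.6/33.5)^(1/2) = 0.857.

K ≈ 0.857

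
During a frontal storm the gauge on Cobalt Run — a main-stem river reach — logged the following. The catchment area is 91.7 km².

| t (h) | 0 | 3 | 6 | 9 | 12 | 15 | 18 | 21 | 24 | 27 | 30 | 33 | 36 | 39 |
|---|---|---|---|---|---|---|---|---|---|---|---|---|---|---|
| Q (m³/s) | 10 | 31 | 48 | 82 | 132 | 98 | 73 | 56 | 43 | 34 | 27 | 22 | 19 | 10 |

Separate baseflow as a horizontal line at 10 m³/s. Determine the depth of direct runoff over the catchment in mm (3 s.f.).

d ≈ 64.2 mm

Direct runoff: 0.0, 21.0, 38.0, 72.0, 122.0, 88.0, 63.0, 46.0, 33.0, 24.0, 17.0, 12.0, 9.0, 0.0 m³/s; ΣQ_DR = 545.0 m³/s.
V = ΣQ_DR · Δt = 545.0 × 10800 s = 5.886 × 10^6 m³.
Over A = 91.7 km², depth = V / A = 64.2 mm.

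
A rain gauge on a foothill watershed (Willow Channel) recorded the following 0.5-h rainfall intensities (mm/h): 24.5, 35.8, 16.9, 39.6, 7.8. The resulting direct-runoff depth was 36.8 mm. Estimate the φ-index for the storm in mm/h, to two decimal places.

φ ≈ 10.80 mm/h

Only the 4 blocks with intensity above φ contribute runoff: 24.5, 35.8, 16.9, 39.6 mm/h.
Σ(I−φ)·Δt = d  ⇒  (24.5+35.8+16.9+39.6 − 4φ)·0.5 = 36.8
φ = (116.8 − 36.8/0.5) / 4 = 10.80 mm/h.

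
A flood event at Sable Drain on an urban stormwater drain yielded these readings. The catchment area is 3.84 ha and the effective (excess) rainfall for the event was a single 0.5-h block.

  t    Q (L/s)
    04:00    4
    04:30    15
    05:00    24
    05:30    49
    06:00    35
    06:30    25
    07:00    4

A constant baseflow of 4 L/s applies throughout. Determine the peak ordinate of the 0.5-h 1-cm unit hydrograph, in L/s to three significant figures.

U_p ≈ 75.0 L/s

Direct runoff: 0.0, 11.0, 20.0, 45.0, 31.0, 21.0, 0.0 L/s; ΣQ_DR = 128.0 L/s, peak = 45.0 L/s.
Runoff depth d = ΣQ_DR·Δt / A = 128.0 × 1800 / (3.84 ha) = 6.000 mm.
The 1-cm UH is the DRH scaled by (10 mm)/d, so U_p = 45.0 × 10/6.000 = 75.0 L/s.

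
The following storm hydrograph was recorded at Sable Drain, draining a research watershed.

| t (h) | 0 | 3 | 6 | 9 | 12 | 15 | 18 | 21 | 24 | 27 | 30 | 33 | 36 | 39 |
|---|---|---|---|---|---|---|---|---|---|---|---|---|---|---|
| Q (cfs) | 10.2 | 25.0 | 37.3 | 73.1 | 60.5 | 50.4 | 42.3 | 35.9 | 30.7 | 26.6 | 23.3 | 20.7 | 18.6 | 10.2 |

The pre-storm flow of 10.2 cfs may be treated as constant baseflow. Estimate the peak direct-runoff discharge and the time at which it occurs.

Q_p = 62.9 cfs at t = 9 h

Subtracting baseflow gives direct-runoff ordinates: 0.0, 14.8, 27.1, 62.9, 50.3, 40.2, 32.1, 25.7, 20.5, 16.4, 13.1, 10.5, 8.4, 0.0 cfs.
The maximum is 62.9 cfs, occurring at the reading for t = 9 h.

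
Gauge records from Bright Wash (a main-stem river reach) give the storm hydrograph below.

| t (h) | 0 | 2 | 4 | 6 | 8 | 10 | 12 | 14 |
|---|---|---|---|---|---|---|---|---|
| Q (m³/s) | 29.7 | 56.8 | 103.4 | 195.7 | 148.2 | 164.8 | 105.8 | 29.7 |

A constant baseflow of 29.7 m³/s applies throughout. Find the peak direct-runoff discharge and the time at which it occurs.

Q_p = 166.0 m³/s at t = 6 h

Subtracting baseflow gives direct-runoff ordinates: 0.0, 27.1, 73.7, 166.0, 118.5, 135.1, 76.1, 0.0 m³/s.
The maximum is 166.0 m³/s, occurring at the reading for t = 6 h.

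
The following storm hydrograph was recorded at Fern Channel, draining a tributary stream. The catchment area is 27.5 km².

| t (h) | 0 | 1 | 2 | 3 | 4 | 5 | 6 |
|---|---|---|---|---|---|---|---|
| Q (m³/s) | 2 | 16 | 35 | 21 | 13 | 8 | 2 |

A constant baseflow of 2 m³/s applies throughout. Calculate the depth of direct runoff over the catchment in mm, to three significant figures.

Direct runoff: 0.0, 14.0, 33.0, 19.0, 11.0, 6.0, 0.0 m³/s; ΣQ_DR = 83.00 m³/s.
V = ΣQ_DR · Δt = 83.00 × 3600 s = 2.988 × 10^5 m³.
Over A = 27.5 km², depth = V / A = 10.9 mm.

d ≈ 10.9 mm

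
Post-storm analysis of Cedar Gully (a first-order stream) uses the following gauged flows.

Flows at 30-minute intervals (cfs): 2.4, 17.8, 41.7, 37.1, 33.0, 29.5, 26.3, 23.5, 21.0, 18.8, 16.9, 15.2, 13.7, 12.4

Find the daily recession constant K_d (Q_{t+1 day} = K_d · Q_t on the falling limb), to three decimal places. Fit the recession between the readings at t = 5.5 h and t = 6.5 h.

K_d ≈ 0.008

Between t = 5.5 h and t = 6.5 h the flow falls from 15.2 to 12.4 cfs over 2×0.5 h = 1 h.
Per-interval ratio K = (12.4/15.2)^(1/2) = 0.9032; K_d = K^(24/0.5) = 0.008.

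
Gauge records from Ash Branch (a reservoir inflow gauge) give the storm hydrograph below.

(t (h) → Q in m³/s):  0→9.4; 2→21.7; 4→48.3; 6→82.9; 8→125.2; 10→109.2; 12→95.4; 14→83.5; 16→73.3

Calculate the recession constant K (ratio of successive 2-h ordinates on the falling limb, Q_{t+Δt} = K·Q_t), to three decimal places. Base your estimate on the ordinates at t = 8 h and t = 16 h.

Using the recession-limb readings at t = 8 h and t = 16 h: Q falls from 125.2 to 73.3 m³/s over 4 intervals.
K = (Q₂/Q₁)^(1/4) = (73.3/125.2)^(1/4) = 0.875.

K ≈ 0.875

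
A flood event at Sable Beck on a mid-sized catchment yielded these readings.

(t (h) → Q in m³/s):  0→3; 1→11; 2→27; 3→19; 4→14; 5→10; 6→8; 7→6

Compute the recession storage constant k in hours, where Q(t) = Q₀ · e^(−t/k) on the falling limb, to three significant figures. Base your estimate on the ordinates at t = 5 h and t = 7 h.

On the falling limb, Q drops from 10 to 6 m³/s between t = 5 h and t = 7 h (Δt = 2 h).
k = −Δt / ln(Q₂/Q₁) = −2 / ln(6/10) = 3.92 h.

k ≈ 3.92 h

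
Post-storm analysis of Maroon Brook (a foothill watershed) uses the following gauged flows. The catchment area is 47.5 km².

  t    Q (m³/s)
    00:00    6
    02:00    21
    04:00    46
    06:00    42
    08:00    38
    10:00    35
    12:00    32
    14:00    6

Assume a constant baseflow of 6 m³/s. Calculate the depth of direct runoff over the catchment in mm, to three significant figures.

d ≈ 27.0 mm

Direct runoff: 0.0, 15.0, 40.0, 36.0, 32.0, 29.0, 26.0, 0.0 m³/s; ΣQ_DR = 178.0 m³/s.
V = ΣQ_DR · Δt = 178.0 × 7200 s = 1.282 × 10^6 m³.
Over A = 47.5 km², depth = V / A = 27.0 mm.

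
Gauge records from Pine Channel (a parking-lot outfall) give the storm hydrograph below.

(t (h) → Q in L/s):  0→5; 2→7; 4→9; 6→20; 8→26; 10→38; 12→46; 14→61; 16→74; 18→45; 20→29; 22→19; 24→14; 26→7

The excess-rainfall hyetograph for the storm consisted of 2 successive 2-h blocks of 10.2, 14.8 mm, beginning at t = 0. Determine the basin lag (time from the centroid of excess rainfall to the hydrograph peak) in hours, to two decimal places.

t_L ≈ 13.82 h

Centroid of excess rainfall: t_c = Σ P_i·t̄_i / ΣP_i = 2.1840 h (block centres at 1, 3 h).
Hydrograph peak occurs at t = 16 h, so basin lag t_L = 16 − 2.1840 = 13.82 h.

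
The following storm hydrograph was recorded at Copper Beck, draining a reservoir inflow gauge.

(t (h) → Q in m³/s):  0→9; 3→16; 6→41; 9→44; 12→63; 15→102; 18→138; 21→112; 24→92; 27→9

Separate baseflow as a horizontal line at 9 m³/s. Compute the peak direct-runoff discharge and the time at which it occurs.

Q_p = 129.0 m³/s at t = 18 h

Subtracting baseflow gives direct-runoff ordinates: 0.0, 7.0, 32.0, 35.0, 54.0, 93.0, 129.0, 103.0, 83.0, 0.0 m³/s.
The maximum is 129.0 m³/s, occurring at the reading for t = 18 h.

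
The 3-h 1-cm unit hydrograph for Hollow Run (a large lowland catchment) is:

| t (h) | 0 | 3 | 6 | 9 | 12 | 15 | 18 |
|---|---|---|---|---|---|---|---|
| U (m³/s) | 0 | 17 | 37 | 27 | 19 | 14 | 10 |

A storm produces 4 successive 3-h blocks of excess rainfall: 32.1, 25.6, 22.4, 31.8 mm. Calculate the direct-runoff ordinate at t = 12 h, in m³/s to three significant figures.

Q ≈ 267 m³/s

By discrete convolution, Q_j = Σ (P_i / 10 mm) · U_{j−i}.
At t = 12 h (j=4): Q = (32.1/10)·19 + (25.6/10)·27 + (22.4/10)·37 + (31.8/10)·17 = 267 m³/s.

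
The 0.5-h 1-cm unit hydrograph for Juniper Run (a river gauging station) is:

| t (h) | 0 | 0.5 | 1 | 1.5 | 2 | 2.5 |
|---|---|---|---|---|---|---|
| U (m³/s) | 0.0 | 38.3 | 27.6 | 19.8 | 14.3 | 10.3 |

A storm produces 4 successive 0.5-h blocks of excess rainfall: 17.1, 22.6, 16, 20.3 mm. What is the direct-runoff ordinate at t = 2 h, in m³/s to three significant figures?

Q ≈ 191 m³/s

By discrete convolution, Q_j = Σ (P_i / 10 mm) · U_{j−i}.
At t = 2 h (j=4): Q = (17.1/10)·14.3 + (22.6/10)·19.8 + (16/10)·27.6 + (20.3/10)·38.3 = 191 m³/s.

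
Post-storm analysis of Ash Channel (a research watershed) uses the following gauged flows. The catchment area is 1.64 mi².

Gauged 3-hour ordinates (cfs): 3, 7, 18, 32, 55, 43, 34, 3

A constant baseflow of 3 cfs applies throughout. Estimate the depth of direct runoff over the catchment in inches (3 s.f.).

d ≈ 0.485 in

Direct runoff: 0.0, 4.0, 15.0, 29.0, 52.0, 40.0, 31.0, 0.0 cfs; ΣQ_DR = 171.0 cfs.
V = ΣQ_DR · Δt = 171.0 × 10800 s = 1.847 × 10^6 ft³.
Over A = 1.64 mi², depth = V / A = 0.485 in.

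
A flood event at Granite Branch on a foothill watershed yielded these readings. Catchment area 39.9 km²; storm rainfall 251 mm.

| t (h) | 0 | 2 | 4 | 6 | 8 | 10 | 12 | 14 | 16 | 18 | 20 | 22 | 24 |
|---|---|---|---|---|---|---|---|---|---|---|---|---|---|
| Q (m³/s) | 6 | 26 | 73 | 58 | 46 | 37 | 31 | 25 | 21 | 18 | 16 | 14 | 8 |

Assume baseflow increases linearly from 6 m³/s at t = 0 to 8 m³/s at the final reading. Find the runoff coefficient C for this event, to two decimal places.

ΣQ_DR = 288.0 m³/s; V = ΣQ_DR·Δt = 2.074 × 10^6 m³.
Runoff depth d = V / A = 51.97 mm.
C = d / P = 51.97 / 251 = 0.21.

C ≈ 0.21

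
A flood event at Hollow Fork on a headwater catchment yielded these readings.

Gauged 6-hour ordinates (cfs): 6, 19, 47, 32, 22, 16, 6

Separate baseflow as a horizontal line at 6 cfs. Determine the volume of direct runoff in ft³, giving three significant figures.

V ≈ 2.29 × 10^6 ft³

Direct-runoff ordinates (Q − Q_b): 0.0, 13.0, 41.0, 26.0, 16.0, 10.0, 0.0 cfs.
ΣQ_DR = 106.0 cfs.
With Δt = 6 h = 21600 s, V = ΣQ_DR · Δt = 106.0 × 21600 = 2.29 × 10^6 ft³.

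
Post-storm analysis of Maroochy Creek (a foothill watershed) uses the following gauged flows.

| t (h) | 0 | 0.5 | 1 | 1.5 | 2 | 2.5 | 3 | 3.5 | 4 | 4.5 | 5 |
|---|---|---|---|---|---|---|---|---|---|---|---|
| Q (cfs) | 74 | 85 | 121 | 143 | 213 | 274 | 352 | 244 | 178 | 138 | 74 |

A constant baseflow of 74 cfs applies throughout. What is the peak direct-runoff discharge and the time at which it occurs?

Q_p = 278.0 cfs at t = 3 h

Subtracting baseflow gives direct-runoff ordinates: 0.0, 11.0, 47.0, 69.0, 139.0, 200.0, 278.0, 170.0, 104.0, 64.0, 0.0 cfs.
The maximum is 278.0 cfs, occurring at the reading for t = 3 h.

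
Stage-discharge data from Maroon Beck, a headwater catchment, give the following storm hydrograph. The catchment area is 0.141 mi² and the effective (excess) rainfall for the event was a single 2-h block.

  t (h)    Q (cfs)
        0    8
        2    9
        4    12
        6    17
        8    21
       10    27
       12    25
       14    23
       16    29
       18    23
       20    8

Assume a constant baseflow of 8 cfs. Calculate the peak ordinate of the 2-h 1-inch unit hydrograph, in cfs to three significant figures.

U_p ≈ 8.38 cfs

Direct runoff: 0.0, 1.0, 4.0, 9.0, 13.0, 19.0, 17.0, 15.0, 21.0, 15.0, 0.0 cfs; ΣQ_DR = 114.0 cfs, peak = 21.0 cfs.
Runoff depth d = ΣQ_DR·Δt / A = 114.0 × 7200 / (0.141 mi²) = 2.506 in.
The 1-inch UH is the DRH scaled by (1 in)/d, so U_p = 21.0 × 1/2.506 = 8.38 cfs.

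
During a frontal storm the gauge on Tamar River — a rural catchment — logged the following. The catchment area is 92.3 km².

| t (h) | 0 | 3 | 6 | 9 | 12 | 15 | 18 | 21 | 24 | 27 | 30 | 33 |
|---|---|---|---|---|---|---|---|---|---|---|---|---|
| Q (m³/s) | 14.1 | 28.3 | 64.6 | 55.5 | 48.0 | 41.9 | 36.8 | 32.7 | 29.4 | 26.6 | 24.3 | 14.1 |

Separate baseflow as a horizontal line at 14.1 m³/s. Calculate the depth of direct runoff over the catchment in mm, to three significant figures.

d ≈ 28.9 mm

Direct runoff: 0.0, 14.2, 50.5, 41.4, 33.9, 27.8, 22.7, 18.6, 15.3, 12.5, 10.2, 0.0 m³/s; ΣQ_DR = 247.1 m³/s.
V = ΣQ_DR · Δt = 247.1 × 10800 s = 2.669 × 10^6 m³.
Over A = 92.3 km², depth = V / A = 28.9 mm.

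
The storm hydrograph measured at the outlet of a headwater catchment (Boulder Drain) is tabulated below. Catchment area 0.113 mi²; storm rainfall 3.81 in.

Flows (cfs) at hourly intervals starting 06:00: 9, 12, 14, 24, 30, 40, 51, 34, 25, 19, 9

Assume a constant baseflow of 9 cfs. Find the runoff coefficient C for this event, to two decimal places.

ΣQ_DR = 168.0 cfs; V = ΣQ_DR·Δt = 6.048 × 10^5 ft³.
Runoff depth d = V / A = 2.304 in.
C = d / P = 2.304 / 3.81 = 0.60.

C ≈ 0.60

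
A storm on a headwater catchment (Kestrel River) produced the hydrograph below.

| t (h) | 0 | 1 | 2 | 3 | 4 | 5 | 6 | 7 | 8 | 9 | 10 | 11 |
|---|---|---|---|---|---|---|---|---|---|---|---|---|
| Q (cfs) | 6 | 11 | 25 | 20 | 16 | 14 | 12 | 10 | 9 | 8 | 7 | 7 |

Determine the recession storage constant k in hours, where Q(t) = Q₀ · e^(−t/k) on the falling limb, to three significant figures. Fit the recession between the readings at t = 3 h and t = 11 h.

k ≈ 7.62 h

On the falling limb, Q drops from 20 to 7 cfs between t = 3 h and t = 11 h (Δt = 8 h).
k = −Δt / ln(Q₂/Q₁) = −8 / ln(7/20) = 7.62 h.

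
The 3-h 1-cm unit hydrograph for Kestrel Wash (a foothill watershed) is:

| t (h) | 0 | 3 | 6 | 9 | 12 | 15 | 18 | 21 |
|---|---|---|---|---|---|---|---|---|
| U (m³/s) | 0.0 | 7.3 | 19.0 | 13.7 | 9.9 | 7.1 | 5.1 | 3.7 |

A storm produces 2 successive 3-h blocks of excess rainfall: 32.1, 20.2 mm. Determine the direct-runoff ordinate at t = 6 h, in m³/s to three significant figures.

Q ≈ 75.7 m³/s

By discrete convolution, Q_j = Σ (P_i / 10 mm) · U_{j−i}.
At t = 6 h (j=2): Q = (32.1/10)·19.0 + (20.2/10)·7.3 = 75.7 m³/s.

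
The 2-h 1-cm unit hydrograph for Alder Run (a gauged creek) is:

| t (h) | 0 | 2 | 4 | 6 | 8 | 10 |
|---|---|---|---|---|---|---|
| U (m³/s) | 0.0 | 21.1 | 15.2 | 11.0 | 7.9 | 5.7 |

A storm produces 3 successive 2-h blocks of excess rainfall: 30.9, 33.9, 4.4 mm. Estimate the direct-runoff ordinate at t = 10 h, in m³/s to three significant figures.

Q ≈ 49.2 m³/s

By discrete convolution, Q_j = Σ (P_i / 10 mm) · U_{j−i}.
At t = 10 h (j=5): Q = (30.9/10)·5.7 + (33.9/10)·7.9 + (4.4/10)·11.0 = 49.2 m³/s.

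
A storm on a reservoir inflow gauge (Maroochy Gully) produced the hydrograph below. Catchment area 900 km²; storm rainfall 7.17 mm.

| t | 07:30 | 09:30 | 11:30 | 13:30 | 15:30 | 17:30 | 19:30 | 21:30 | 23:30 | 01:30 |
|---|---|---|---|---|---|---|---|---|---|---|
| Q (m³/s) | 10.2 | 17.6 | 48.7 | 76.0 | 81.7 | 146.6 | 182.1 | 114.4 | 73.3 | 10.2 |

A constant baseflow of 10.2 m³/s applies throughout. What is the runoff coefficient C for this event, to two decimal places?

C ≈ 0.74

ΣQ_DR = 658.8 m³/s; V = ΣQ_DR·Δt = 4.743 × 10^6 m³.
Runoff depth d = V / A = 5.270 mm.
C = d / P = 5.270 / 7.17 = 0.74.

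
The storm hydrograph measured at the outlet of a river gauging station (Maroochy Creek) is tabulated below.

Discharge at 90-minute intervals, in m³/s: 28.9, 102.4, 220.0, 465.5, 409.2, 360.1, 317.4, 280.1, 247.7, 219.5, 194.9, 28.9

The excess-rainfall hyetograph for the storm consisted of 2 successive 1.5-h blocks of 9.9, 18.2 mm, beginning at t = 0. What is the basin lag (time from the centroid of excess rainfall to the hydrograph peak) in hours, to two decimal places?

Centroid of excess rainfall: t_c = Σ P_i·t̄_i / ΣP_i = 1.7215 h (block centres at 0.75, 2.25 h).
Hydrograph peak occurs at t = 4.5 h, so basin lag t_L = 4.5 − 1.7215 = 2.78 h.

t_L ≈ 2.78 h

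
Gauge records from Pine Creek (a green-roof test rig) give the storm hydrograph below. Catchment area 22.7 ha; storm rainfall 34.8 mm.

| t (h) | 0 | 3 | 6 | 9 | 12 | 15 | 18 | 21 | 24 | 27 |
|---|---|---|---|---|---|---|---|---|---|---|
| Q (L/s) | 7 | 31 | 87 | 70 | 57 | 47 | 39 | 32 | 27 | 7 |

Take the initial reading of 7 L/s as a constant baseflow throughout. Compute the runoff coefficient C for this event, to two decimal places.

C ≈ 0.46

ΣQ_DR = 334.0 L/s; V = ΣQ_DR·Δt = 3.607 × 10^6 L.
Runoff depth d = V / A = 15.89 mm.
C = d / P = 15.89 / 34.8 = 0.46.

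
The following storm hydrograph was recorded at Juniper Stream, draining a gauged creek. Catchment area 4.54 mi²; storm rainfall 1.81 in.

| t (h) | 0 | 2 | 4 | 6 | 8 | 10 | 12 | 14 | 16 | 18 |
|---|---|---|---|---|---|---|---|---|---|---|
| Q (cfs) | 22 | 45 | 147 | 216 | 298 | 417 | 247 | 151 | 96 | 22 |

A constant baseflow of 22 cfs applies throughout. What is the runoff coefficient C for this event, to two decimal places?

C ≈ 0.54

ΣQ_DR = 1441 cfs; V = ΣQ_DR·Δt = 1.038 × 10^7 ft³.
Runoff depth d = V / A = 0.9837 in.
C = d / P = 0.9837 / 1.81 = 0.54.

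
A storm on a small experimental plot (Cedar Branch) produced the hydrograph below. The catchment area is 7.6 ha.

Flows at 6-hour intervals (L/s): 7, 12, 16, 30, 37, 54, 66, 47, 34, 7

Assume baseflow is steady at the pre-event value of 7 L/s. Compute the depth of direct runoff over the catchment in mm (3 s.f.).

Direct runoff: 0.0, 5.0, 9.0, 23.0, 30.0, 47.0, 59.0, 40.0, 27.0, 0.0 L/s; ΣQ_DR = 240.0 L/s.
V = ΣQ_DR · Δt = 240.0 × 21600 s = 5.184 × 10^6 L.
Over A = 7.6 ha, depth = V / A = 68.2 mm.

d ≈ 68.2 mm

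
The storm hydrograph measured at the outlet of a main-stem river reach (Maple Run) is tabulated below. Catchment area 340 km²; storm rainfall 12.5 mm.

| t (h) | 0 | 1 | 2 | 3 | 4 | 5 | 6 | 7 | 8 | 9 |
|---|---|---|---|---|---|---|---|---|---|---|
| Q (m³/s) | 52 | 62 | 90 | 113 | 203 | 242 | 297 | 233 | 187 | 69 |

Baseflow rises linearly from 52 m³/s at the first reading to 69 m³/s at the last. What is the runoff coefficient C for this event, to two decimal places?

C ≈ 0.80

ΣQ_DR = 943.0 m³/s; V = ΣQ_DR·Δt = 3.395 × 10^6 m³.
Runoff depth d = V / A = 9.985 mm.
C = d / P = 9.985 / 12.5 = 0.80.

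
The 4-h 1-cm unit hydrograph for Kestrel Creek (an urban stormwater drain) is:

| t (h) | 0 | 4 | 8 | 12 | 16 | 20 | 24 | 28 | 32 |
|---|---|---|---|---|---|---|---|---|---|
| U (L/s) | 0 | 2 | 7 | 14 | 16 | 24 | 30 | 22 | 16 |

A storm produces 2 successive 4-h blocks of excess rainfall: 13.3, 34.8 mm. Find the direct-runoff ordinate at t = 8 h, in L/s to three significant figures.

Q ≈ 16.3 L/s

By discrete convolution, Q_j = Σ (P_i / 10 mm) · U_{j−i}.
At t = 8 h (j=2): Q = (13.3/10)·7 + (34.8/10)·2 = 16.3 L/s.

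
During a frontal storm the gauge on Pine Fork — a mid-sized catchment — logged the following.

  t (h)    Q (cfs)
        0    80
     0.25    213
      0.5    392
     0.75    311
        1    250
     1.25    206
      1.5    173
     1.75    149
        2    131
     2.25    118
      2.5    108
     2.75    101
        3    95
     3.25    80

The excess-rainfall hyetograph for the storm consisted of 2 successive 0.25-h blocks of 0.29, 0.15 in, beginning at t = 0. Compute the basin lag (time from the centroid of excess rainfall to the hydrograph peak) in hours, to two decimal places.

Centroid of excess rainfall: t_c = Σ P_i·t̄_i / ΣP_i = 0.2102 h (block centres at 0.125, 0.375 h).
Hydrograph peak occurs at t = 0.5 h, so basin lag t_L = 0.5 − 0.2102 = 0.29 h.

t_L ≈ 0.29 h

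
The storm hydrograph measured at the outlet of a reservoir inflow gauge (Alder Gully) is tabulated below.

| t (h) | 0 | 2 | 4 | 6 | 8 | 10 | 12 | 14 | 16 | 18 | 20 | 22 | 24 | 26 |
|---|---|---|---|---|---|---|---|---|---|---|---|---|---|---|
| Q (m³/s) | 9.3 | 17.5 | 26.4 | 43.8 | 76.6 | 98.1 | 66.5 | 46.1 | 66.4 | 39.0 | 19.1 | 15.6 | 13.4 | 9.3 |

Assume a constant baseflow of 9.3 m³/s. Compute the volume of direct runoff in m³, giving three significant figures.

V ≈ 3.00 × 10^6 m³

Direct-runoff ordinates (Q − Q_b): 0.0, 8.2, 17.1, 34.5, 67.3, 88.8, 57.2, 36.8, 57.1, 29.7, 9.8, 6.3, 4.1, 0.0 m³/s.
ΣQ_DR = 416.9 m³/s.
With Δt = 2 h = 7200 s, V = ΣQ_DR · Δt = 416.9 × 7200 = 3.00 × 10^6 m³.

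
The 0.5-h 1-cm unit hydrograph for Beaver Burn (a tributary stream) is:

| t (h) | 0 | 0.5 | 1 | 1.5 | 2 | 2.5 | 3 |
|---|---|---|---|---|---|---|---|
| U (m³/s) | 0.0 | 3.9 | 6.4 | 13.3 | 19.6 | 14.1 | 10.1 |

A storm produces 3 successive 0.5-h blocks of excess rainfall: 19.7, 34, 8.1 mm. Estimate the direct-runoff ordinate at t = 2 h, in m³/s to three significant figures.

By discrete convolution, Q_j = Σ (P_i / 10 mm) · U_{j−i}.
At t = 2 h (j=4): Q = (19.7/10)·19.6 + (34/10)·13.3 + (8.1/10)·6.4 = 89.0 m³/s.

Q ≈ 89.0 m³/s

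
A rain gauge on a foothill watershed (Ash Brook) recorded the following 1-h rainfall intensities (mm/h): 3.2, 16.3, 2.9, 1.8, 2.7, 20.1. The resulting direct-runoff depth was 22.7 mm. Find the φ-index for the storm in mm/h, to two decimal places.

φ ≈ 6.85 mm/h

Only the 2 blocks with intensity above φ contribute runoff: 16.3, 20.1 mm/h.
Σ(I−φ)·Δt = d  ⇒  (16.3+20.1 − 2φ)·1 = 22.7
φ = (36.40 − 22.7/1) / 2 = 6.85 mm/h.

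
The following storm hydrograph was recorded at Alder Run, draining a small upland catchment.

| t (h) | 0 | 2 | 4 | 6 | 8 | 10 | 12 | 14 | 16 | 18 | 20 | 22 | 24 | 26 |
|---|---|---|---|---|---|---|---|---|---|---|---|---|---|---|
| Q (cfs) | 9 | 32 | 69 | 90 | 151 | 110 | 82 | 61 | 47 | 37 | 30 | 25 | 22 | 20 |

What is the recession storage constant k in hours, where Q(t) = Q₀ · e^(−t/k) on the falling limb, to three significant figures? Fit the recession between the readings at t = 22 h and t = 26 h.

On the falling limb, Q drops from 25 to 20 cfs between t = 22 h and t = 26 h (Δt = 4 h).
k = −Δt / ln(Q₂/Q₁) = −4 / ln(20/25) = 17.9 h.

k ≈ 17.9 h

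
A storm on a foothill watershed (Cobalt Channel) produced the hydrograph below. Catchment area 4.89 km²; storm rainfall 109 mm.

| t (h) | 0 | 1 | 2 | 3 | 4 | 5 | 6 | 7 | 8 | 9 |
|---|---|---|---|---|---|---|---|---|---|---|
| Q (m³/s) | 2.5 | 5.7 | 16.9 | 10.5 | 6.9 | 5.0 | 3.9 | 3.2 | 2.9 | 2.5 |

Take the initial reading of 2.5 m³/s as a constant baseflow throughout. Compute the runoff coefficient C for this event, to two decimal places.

ΣQ_DR = 35.00 m³/s; V = ΣQ_DR·Δt = 1.260 × 10^5 m³.
Runoff depth d = V / A = 25.77 mm.
C = d / P = 25.77 / 109 = 0.24.

C ≈ 0.24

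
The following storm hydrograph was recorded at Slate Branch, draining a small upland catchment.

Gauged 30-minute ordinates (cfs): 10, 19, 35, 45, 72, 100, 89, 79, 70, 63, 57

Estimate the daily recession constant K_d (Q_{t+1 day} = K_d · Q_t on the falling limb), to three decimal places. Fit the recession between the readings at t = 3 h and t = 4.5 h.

K_d ≈ 0.004

Between t = 3 h and t = 4.5 h the flow falls from 89 to 63 cfs over 3×0.5 h = 1.5 h.
Per-interval ratio K = (63/89)^(1/3) = 0.8912; K_d = K^(24/0.5) = 0.004.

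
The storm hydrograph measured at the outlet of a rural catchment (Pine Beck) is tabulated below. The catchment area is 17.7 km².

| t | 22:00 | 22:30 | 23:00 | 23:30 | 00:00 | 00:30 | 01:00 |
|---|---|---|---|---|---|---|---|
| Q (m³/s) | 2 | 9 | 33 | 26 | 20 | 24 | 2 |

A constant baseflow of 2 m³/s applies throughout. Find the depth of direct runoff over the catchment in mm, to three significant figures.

d ≈ 10.4 mm

Direct runoff: 0.0, 7.0, 31.0, 24.0, 18.0, 22.0, 0.0 m³/s; ΣQ_DR = 102.0 m³/s.
V = ΣQ_DR · Δt = 102.0 × 1800 s = 1.836 × 10^5 m³.
Over A = 17.7 km², depth = V / A = 10.4 mm.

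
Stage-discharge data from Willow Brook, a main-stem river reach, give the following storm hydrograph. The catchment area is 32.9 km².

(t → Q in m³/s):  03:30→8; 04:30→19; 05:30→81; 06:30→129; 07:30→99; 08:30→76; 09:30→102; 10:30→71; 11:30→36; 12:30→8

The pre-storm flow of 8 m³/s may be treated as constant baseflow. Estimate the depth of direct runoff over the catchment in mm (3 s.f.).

d ≈ 60.1 mm

Direct runoff: 0.0, 11.0, 73.0, 121.0, 91.0, 68.0, 94.0, 63.0, 28.0, 0.0 m³/s; ΣQ_DR = 549.0 m³/s.
V = ΣQ_DR · Δt = 549.0 × 3600 s = 1.976 × 10^6 m³.
Over A = 32.9 km², depth = V / A = 60.1 mm.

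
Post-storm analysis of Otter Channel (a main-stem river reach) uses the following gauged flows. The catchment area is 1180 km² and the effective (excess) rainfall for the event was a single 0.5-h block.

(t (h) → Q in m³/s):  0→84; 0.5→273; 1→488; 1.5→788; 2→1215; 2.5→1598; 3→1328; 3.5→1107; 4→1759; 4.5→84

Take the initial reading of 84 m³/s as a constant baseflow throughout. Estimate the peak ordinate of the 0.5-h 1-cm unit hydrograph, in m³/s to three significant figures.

U_p ≈ 1390 m³/s

Direct runoff: 0.0, 189.0, 404.0, 704.0, 1131.0, 1514.0, 1244.0, 1023.0, 1675.0, 0.0 m³/s; ΣQ_DR = 7884 m³/s, peak = 1675.0 m³/s.
Runoff depth d = ΣQ_DR·Δt / A = 7884 × 1800 / (1180 km²) = 12.03 mm.
The 1-cm UH is the DRH scaled by (10 mm)/d, so U_p = 1675.0 × 10/12.03 = 1390 m³/s.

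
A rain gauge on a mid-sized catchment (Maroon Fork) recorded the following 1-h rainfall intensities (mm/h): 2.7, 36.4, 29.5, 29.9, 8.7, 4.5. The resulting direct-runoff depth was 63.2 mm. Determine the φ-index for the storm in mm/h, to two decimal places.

φ ≈ 10.87 mm/h

Only the 3 blocks with intensity above φ contribute runoff: 36.4, 29.5, 29.9 mm/h.
Σ(I−φ)·Δt = d  ⇒  (36.4+29.5+29.9 − 3φ)·1 = 63.2
φ = (95.80 − 63.2/1) / 3 = 10.87 mm/h.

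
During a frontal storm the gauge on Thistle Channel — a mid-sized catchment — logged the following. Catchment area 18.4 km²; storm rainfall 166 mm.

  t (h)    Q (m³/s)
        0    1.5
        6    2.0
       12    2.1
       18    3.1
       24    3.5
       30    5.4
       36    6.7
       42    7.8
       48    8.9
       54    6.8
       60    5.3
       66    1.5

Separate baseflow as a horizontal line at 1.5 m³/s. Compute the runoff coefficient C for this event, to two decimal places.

ΣQ_DR = 36.60 m³/s; V = ΣQ_DR·Δt = 7.906 × 10^5 m³.
Runoff depth d = V / A = 42.97 mm.
C = d / P = 42.97 / 166 = 0.26.

C ≈ 0.26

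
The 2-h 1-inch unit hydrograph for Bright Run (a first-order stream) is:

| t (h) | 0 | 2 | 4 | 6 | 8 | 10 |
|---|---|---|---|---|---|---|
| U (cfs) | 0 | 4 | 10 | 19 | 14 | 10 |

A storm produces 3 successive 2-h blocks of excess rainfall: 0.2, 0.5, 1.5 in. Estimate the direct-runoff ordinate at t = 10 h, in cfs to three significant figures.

Q ≈ 37.5 cfs

By discrete convolution, Q_j = Σ (P_i / 1 in) · U_{j−i}.
At t = 10 h (j=5): Q = (0.2/1)·10 + (0.5/1)·14 + (1.5/1)·19 = 37.5 cfs.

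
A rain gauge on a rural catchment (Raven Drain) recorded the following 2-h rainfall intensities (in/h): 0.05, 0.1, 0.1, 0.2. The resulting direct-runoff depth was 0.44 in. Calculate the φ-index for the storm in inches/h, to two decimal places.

φ ≈ 0.06 in/h

Only the 3 blocks with intensity above φ contribute runoff: 0.1, 0.1, 0.2 in/h.
Σ(I−φ)·Δt = d  ⇒  (0.1+0.1+0.2 − 3φ)·2 = 0.44
φ = (0.4000 − 0.44/2) / 3 = 0.06 in/h.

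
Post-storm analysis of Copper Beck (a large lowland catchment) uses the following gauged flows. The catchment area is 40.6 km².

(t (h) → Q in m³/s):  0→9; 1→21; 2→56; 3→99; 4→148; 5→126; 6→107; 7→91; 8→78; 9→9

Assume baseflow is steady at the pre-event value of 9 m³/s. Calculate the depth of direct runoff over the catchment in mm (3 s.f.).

Direct runoff: 0.0, 12.0, 47.0, 90.0, 139.0, 117.0, 98.0, 82.0, 69.0, 0.0 m³/s; ΣQ_DR = 654.0 m³/s.
V = ΣQ_DR · Δt = 654.0 × 3600 s = 2.354 × 10^6 m³.
Over A = 40.6 km², depth = V / A = 58.0 mm.

d ≈ 58.0 mm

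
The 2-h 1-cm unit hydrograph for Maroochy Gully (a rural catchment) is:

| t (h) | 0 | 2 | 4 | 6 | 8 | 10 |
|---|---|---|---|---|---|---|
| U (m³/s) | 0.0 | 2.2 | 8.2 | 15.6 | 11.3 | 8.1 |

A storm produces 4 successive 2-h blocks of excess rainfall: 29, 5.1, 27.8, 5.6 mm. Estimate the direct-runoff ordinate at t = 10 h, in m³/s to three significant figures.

Q ≈ 77.2 m³/s

By discrete convolution, Q_j = Σ (P_i / 10 mm) · U_{j−i}.
At t = 10 h (j=5): Q = (29/10)·8.1 + (5.1/10)·11.3 + (27.8/10)·15.6 + (5.6/10)·8.2 = 77.2 m³/s.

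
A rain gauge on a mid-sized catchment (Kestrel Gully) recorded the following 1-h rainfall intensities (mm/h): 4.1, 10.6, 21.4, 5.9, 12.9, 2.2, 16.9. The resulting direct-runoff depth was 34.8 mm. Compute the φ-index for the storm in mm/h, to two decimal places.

φ ≈ 6.75 mm/h

Only the 4 blocks with intensity above φ contribute runoff: 10.6, 21.4, 12.9, 16.9 mm/h.
Σ(I−φ)·Δt = d  ⇒  (10.6+21.4+12.9+16.9 − 4φ)·1 = 34.8
φ = (61.80 − 34.8/1) / 4 = 6.75 mm/h.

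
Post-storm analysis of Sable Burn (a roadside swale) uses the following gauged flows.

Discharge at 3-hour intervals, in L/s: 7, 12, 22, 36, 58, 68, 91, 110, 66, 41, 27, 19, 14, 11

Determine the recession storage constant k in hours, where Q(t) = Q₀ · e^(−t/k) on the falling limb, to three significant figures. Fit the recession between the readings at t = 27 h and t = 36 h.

k ≈ 8.38 h

On the falling limb, Q drops from 41 to 14 L/s between t = 27 h and t = 36 h (Δt = 9 h).
k = −Δt / ln(Q₂/Q₁) = −9 / ln(14/41) = 8.38 h.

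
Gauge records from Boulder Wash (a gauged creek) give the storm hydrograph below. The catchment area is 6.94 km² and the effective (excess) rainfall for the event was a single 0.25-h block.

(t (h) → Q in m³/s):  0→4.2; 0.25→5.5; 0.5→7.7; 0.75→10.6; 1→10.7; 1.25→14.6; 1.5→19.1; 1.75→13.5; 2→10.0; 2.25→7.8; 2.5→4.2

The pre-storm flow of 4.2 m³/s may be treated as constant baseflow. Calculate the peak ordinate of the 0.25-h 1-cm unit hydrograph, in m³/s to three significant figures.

U_p ≈ 18.6 m³/s

Direct runoff: 0.0, 1.3, 3.5, 6.4, 6.5, 10.4, 14.9, 9.3, 5.8, 3.6, 0.0 m³/s; ΣQ_DR = 61.70 m³/s, peak = 14.9 m³/s.
Runoff depth d = ΣQ_DR·Δt / A = 61.70 × 900 / (6.94 km²) = 8.001 mm.
The 1-cm UH is the DRH scaled by (10 mm)/d, so U_p = 14.9 × 10/8.001 = 18.6 m³/s.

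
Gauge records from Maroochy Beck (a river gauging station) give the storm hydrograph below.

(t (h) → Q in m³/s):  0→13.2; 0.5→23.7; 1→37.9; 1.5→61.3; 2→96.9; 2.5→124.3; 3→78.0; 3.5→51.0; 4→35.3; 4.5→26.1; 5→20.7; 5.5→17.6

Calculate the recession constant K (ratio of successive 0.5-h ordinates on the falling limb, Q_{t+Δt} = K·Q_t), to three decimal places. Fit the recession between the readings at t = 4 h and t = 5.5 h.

K ≈ 0.793

Using the recession-limb readings at t = 4 h and t = 5.5 h: Q falls from 35.3 to 17.6 m³/s over 3 intervals.
K = (Q₂/Q₁)^(1/3) = (17.6/35.3)^(1/3) = 0.793.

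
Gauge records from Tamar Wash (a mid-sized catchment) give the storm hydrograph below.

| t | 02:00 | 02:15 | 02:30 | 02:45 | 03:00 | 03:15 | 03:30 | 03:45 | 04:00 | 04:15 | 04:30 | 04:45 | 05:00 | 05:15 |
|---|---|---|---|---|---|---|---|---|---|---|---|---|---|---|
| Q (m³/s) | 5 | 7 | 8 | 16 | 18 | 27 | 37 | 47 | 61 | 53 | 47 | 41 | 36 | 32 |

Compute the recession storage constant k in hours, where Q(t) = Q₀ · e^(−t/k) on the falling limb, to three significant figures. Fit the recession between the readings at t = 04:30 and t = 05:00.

On the falling limb, Q drops from 47 to 36 m³/s between t = 04:30 and t = 05:00 (Δt = 0.5 h).
k = −Δt / ln(Q₂/Q₁) = −0.5 / ln(36/47) = 1.88 h.

k ≈ 1.88 h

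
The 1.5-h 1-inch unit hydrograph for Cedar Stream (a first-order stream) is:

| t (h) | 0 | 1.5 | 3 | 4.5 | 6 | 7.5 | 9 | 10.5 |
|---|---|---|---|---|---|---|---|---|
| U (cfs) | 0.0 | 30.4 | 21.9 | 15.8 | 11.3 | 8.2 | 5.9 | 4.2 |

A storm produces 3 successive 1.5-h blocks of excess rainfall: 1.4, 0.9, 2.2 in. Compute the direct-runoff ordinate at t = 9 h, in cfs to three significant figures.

By discrete convolution, Q_j = Σ (P_i / 1 in) · U_{j−i}.
At t = 9 h (j=6): Q = (1.4/1)·5.9 + (0.9/1)·8.2 + (2.2/1)·11.3 = 40.5 cfs.

Q ≈ 40.5 cfs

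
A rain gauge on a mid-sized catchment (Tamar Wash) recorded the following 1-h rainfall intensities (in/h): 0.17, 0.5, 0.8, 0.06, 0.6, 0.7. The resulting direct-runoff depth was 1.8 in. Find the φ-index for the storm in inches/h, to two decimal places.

φ ≈ 0.20 in/h

Only the 4 blocks with intensity above φ contribute runoff: 0.5, 0.8, 0.6, 0.7 in/h.
Σ(I−φ)·Δt = d  ⇒  (0.5+0.8+0.6+0.7 − 4φ)·1 = 1.8
φ = (2.600 − 1.8/1) / 4 = 0.20 in/h.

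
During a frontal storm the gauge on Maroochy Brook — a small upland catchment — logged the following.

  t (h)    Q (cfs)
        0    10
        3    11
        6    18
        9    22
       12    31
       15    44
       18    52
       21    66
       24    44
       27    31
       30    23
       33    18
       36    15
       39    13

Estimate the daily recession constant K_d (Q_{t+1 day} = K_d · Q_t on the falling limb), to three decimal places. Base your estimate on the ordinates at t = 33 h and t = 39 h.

K_d ≈ 0.272

Between t = 33 h and t = 39 h the flow falls from 18 to 13 cfs over 2×3 h = 6 h.
Per-interval ratio K = (13/18)^(1/2) = 0.8498; K_d = K^(24/3) = 0.272.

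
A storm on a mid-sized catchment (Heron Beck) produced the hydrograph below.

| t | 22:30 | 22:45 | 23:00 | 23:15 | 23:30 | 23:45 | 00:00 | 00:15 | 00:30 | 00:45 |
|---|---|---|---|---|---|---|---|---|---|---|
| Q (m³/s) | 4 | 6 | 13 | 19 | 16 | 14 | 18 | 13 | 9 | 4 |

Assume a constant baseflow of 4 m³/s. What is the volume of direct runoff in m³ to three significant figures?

Direct-runoff ordinates (Q − Q_b): 0.0, 2.0, 9.0, 15.0, 12.0, 10.0, 14.0, 9.0, 5.0, 0.0 m³/s.
ΣQ_DR = 76.00 m³/s.
With Δt = 0.25 h = 900 s, V = ΣQ_DR · Δt = 76.00 × 900 = 68400 m³.

V ≈ 68400 m³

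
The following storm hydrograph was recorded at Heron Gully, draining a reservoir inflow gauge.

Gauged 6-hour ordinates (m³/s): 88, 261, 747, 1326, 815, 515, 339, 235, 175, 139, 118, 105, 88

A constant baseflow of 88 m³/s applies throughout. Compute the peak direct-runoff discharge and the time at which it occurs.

Q_p = 1238.0 m³/s at t = 18 h

Subtracting baseflow gives direct-runoff ordinates: 0.0, 173.0, 659.0, 1238.0, 727.0, 427.0, 251.0, 147.0, 87.0, 51.0, 30.0, 17.0, 0.0 m³/s.
The maximum is 1238.0 m³/s, occurring at the reading for t = 18 h.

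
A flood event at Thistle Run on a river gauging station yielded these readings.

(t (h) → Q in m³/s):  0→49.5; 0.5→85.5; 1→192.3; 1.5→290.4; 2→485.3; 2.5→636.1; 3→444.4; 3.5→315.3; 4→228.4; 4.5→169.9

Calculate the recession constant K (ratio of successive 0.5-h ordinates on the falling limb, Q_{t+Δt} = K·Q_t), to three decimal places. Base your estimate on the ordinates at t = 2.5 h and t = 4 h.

K ≈ 0.711

Using the recession-limb readings at t = 2.5 h and t = 4 h: Q falls from 636.1 to 228.4 m³/s over 3 intervals.
K = (Q₂/Q₁)^(1/3) = (228.4/636.1)^(1/3) = 0.711.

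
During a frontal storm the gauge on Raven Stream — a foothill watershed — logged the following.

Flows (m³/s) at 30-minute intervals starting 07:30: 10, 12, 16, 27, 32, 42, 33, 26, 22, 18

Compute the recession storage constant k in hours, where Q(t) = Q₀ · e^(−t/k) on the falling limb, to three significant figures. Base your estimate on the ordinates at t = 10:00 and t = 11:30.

k ≈ 2.32 h

On the falling limb, Q drops from 42 to 22 m³/s between t = 10:00 and t = 11:30 (Δt = 1.5 h).
k = −Δt / ln(Q₂/Q₁) = −1.5 / ln(22/42) = 2.32 h.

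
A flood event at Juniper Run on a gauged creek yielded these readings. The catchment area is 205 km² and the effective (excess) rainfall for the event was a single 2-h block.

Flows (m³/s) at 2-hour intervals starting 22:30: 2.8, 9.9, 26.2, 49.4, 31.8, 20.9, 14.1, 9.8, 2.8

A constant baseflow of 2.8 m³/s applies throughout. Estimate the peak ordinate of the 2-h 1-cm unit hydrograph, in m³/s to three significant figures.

U_p ≈ 93.1 m³/s

Direct runoff: 0.0, 7.1, 23.4, 46.6, 29.0, 18.1, 11.3, 7.0, 0.0 m³/s; ΣQ_DR = 142.5 m³/s, peak = 46.6 m³/s.
Runoff depth d = ΣQ_DR·Δt / A = 142.5 × 7200 / (205 km²) = 5.005 mm.
The 1-cm UH is the DRH scaled by (10 mm)/d, so U_p = 46.6 × 10/5.005 = 93.1 m³/s.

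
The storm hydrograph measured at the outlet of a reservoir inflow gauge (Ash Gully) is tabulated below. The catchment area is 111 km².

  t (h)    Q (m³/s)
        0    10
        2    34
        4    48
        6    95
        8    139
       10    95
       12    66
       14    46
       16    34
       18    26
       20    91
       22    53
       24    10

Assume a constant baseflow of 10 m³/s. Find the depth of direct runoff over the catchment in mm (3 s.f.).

Direct runoff: 0.0, 24.0, 38.0, 85.0, 129.0, 85.0, 56.0, 36.0, 24.0, 16.0, 81.0, 43.0, 0.0 m³/s; ΣQ_DR = 617.0 m³/s.
V = ΣQ_DR · Δt = 617.0 × 7200 s = 4.442 × 10^6 m³.
Over A = 111 km², depth = V / A = 40.0 mm.

d ≈ 40.0 mm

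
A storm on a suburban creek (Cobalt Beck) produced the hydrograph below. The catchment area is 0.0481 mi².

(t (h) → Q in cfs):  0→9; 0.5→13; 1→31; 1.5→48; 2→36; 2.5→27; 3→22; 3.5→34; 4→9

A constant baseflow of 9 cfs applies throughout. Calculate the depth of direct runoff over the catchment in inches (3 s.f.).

d ≈ 2.38 in

Direct runoff: 0.0, 4.0, 22.0, 39.0, 27.0, 18.0, 13.0, 25.0, 0.0 cfs; ΣQ_DR = 148.0 cfs.
V = ΣQ_DR · Δt = 148.0 × 1800 s = 2.664 × 10^5 ft³.
Over A = 0.0481 mi², depth = V / A = 2.38 in.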